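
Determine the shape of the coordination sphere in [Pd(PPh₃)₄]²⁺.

square planar

Ligand charges: triphenylphosphine is neutral. With an overall charge of +2 the palladium centre must be in the +2 oxidation state.
Palladium is a group-10 element; Pd(II) is therefore d⁸.
Coordination number: 4.
A 4d d⁸ ion has a large crystal-field splitting; square planar leaves the high-energy d_{x²−y²} orbital empty and maximises CFSE.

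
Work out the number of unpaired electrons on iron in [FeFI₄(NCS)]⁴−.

Each fluoride is −1; each iodide is −1; each isothiocyanate is −1; balancing the −4 overall charge requires Fe(II).
Fe sits in group 8, so the d-electron count is 8 − 2 = 6.
The spin state decides the count: Fluoride, iodide, and isothiocyanate are weak-field ligands for a first-row metal, so the complex is high-spin.
An octahedral high-spin d⁶ ion is t₂g⁴e_g², giving 4 unpaired electrons.

4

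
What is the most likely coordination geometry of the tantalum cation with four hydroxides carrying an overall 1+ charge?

Each hydroxide is −1; balancing the +1 overall charge requires Ta(V).
Ta sits in group 5, so the d-electron count is 5 − 5 = 0.
Coordination number: 4.
A d⁰ ion has no crystal-field stabilisation preference between square planar and tetrahedral, so four ligands adopt the sterically favoured tetrahedral geometry.

tetrahedral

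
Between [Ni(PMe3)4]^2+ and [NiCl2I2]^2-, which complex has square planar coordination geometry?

For [Ni(PMe3)4]^2+: Ligand charges: trimethylphosphine is neutral. With an overall charge of +2 the nickel centre must be in the +2 oxidation state. Nickel is a group-10 element; Ni(II) is therefore d⁸. Trimethylphosphine is a strong-field ligand (high in the spectrochemical series). A 3d d⁸ ion with strong-field ligands gains enough CFSE to favour square planar over tetrahedral. → square planar.
For [NiCl2I2]^2-: Summing ligand charges against the −2 overall charge gives an oxidation state of +2 for nickel. Ni sits in group 10, so the d-electron count is 10 − 2 = 8. Chloride and iodide are weak-field ligands. With weak-field ligands the CFSE gain from square planar is small, so a 3d d⁸ ion takes the sterically preferred tetrahedral geometry. → tetrahedral.

[Ni(PMe3)4]^2+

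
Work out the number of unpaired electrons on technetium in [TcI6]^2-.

Each iodide is −1; balancing the −2 overall charge requires Tc(IV).
Technetium is a group-7 element; Tc(IV) is therefore d³.
In an octahedral field the d³ configuration is t₂g³e_g⁰ (only one arrangement possible), giving 3 unpaired electrons.

3 unpaired electrons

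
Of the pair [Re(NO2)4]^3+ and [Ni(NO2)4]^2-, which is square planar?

[Ni(NO2)4]^2-

For [Re(NO2)4]^3+: Each nitro (N-bound nitrite) is −1; balancing the +3 overall charge requires Re(VII). Rhenium is a group-7 element; Re(VII) is therefore d⁰. A d⁰ ion has no crystal-field stabilisation preference between square planar and tetrahedral, so four ligands adopt the sterically favoured tetrahedral geometry. → tetrahedral.
For [Ni(NO2)4]^2-: Summing ligand charges against the −2 overall charge gives an oxidation state of +2 for nickel. Nickel is a group-10 element; Ni(II) is therefore d⁸. Nitro (N-bound nitrite) is a strong-field ligand (high in the spectrochemical series). A 3d d⁸ ion with strong-field ligands gains enough CFSE to favour square planar over tetrahedral. → square planar.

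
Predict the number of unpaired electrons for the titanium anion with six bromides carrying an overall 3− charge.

1

Each bromide is −1; balancing the −3 overall charge requires Ti(III).
Group 4 minus oxidation state 3 gives a d¹ configuration.
In an octahedral field the d¹ configuration is t₂g¹e_g⁰ (only one arrangement possible), giving 1 unpaired electron.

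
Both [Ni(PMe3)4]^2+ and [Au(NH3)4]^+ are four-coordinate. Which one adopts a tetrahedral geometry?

For [Ni(PMe3)4]^2+: Trimethylphosphine is neutral; balancing the +2 overall charge requires Ni(II). Group 10 minus oxidation state 2 gives a d⁸ configuration. Trimethylphosphine is a strong-field ligand (high in the spectrochemical series). A 3d d⁸ ion with strong-field ligands gains enough CFSE to favour square planar over tetrahedral. → square planar.
For [Au(NH3)4]^+: Ligand charges: ammonia is neutral. With an overall charge of +1 the gold centre must be in the +1 oxidation state. Au sits in group 11, so the d-electron count is 11 − 1 = 10. A d¹⁰ ion has no crystal-field stabilisation preference between square planar and tetrahedral, so four ligands adopt the sterically favoured tetrahedral geometry. → tetrahedral.

[Au(NH3)4]^+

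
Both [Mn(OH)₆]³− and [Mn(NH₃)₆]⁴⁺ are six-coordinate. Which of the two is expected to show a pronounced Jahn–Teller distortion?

[Mn(OH)₆]³−

[Mn(OH)₆]³−: Each hydroxide is −1; balancing the −3 overall charge requires Mn(III). Manganese is a group-7 element; Mn(III) is therefore d⁴. Hydroxide is a weak-field ligand for a first-row metal, so the complex is high-spin. The t₂g³e_g¹ (high-spin) configuration has an unevenly filled e_g set; the Jahn–Teller theorem predicts a tetragonal distortion (typically axial elongation) to lift the degeneracy.
[Mn(NH₃)₆]⁴⁺: Summing ligand charges against the +4 overall charge gives an oxidation state of +4 for manganese. Manganese is a group-7 element; Mn(IV) is therefore d³. The d³ configuration leaves the e_g set evenly filled (or empty) — no strong Jahn–Teller driving force.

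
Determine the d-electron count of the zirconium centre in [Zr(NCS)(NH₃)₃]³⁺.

d0

Summing ligand charges against the +3 overall charge gives an oxidation state of +4 for zirconium.
Zirconium is a group-4 element; Zr(IV) is therefore d⁰.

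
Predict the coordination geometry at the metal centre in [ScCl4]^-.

Each chloride is −1; balancing the −1 overall charge requires Sc(III).
Sc sits in group 3, so the d-electron count is 3 − 3 = 0.
Coordination number: 4.
A d⁰ ion has no crystal-field stabilisation preference between square planar and tetrahedral, so four ligands adopt the sterically favoured tetrahedral geometry.

tetrahedral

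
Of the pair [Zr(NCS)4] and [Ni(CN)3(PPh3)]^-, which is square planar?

For [Zr(NCS)4]: Summing ligand charges against the 0 overall charge gives an oxidation state of +4 for zirconium. Zr sits in group 4, so the d-electron count is 4 − 4 = 0. A d⁰ ion has no crystal-field stabilisation preference between square planar and tetrahedral, so four ligands adopt the sterically favoured tetrahedral geometry. → tetrahedral.
For [Ni(CN)3(PPh3)]^-: Ligand charges: each cyanide is −1; triphenylphosphine is neutral. With an overall charge of −1 the nickel centre must be in the +2 oxidation state. Group 10 minus oxidation state 2 gives a d⁸ configuration. Cyanide and triphenylphosphine are strong-field ligands (high in the spectrochemical series). A 3d d⁸ ion with strong-field ligands gains enough CFSE to favour square planar over tetrahedral. → square planar.

[Ni(CN)3(PPh3)]^-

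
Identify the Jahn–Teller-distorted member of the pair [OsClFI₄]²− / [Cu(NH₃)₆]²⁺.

[OsClFI₄]²−: Ligand charges: each chloride is −1; each fluoride is −1; each iodide is −1. With an overall charge of −2 the osmium centre must be in the +4 oxidation state. Os sits in group 8, so the d-electron count is 8 − 4 = 4. A 5d ion has a large Δₒ and is invariably low-spin. The d⁴ configuration leaves the e_g set evenly filled (or empty) — no strong Jahn–Teller driving force.
[Cu(NH₃)₆]²⁺: Ammonia is neutral; balancing the +2 overall charge requires Cu(II). Cu sits in group 11, so the d-electron count is 11 − 2 = 9. The t₂g⁶e_g³ configuration has an unevenly filled e_g set; the Jahn–Teller theorem predicts a tetragonal distortion (typically axial elongation) to lift the degeneracy.

[Cu(NH₃)₆]²⁺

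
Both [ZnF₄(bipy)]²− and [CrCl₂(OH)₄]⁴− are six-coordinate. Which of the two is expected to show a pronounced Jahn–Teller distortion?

[CrCl₂(OH)₄]⁴−

[ZnF₄(bipy)]²−: Summing ligand charges against the −2 overall charge gives an oxidation state of +2 for zinc. Zn sits in group 12, so the d-electron count is 12 − 2 = 10. The d¹⁰ configuration leaves the e_g set evenly filled (or empty) — no strong Jahn–Teller driving force.
[CrCl₂(OH)₄]⁴−: Summing ligand charges against the −4 overall charge gives an oxidation state of +2 for chromium. Group 6 minus oxidation state 2 gives a d⁴ configuration. Chloride and hydroxide are weak-field ligands for a first-row metal, so the complex is high-spin. The t₂g³e_g¹ (high-spin) configuration has an unevenly filled e_g set; the Jahn–Teller theorem predicts a tetragonal distortion (typically axial elongation) to lift the degeneracy.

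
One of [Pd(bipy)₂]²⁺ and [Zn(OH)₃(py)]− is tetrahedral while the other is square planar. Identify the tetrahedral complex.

[Zn(OH)₃(py)]−

For [Pd(bipy)₂]²⁺: 2,2′-bipyridine is neutral; balancing the +2 overall charge requires Pd(II). Group 10 minus oxidation state 2 gives a d⁸ configuration. A 4d d⁸ ion has a large crystal-field splitting; square planar leaves the high-energy d_{x²−y²} orbital empty and maximises CFSE. → square planar.
For [Zn(OH)₃(py)]−: Summing ligand charges against the −1 overall charge gives an oxidation state of +2 for zinc. Zn sits in group 12, so the d-electron count is 12 − 2 = 10. A d¹⁰ ion has no crystal-field stabilisation preference between square planar and tetrahedral, so four ligands adopt the sterically favoured tetrahedral geometry. → tetrahedral.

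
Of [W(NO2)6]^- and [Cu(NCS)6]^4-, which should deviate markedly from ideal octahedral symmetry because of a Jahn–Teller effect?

[Cu(NCS)6]^4-

[W(NO2)6]^-: Summing ligand charges against the −1 overall charge gives an oxidation state of +5 for tungsten. W sits in group 6, so the d-electron count is 6 − 5 = 1. The d¹ configuration leaves the e_g set evenly filled (or empty) — no strong Jahn–Teller driving force.
[Cu(NCS)6]^4-: Ligand charges: each isothiocyanate is −1. With an overall charge of −4 the copper centre must be in the +2 oxidation state. Copper is a group-11 element; Cu(II) is therefore d⁹. The t₂g⁶e_g³ configuration has an unevenly filled e_g set; the Jahn–Teller theorem predicts a tetragonal distortion (typically axial elongation) to lift the degeneracy.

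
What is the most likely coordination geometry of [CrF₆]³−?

octahedral

Ligand charges: each fluoride is −1. With an overall charge of −3 the chromium centre must be in the +3 oxidation state.
Chromium is a group-6 element; Cr(III) is therefore d³.
Coordination number: 6.
Six donors around a single metal centre give an octahedral coordination sphere.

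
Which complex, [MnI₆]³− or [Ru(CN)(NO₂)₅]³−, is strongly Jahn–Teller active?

[MnI₆]³−: Ligand charges: each iodide is −1. With an overall charge of −3 the manganese centre must be in the +3 oxidation state. Group 7 minus oxidation state 3 gives a d⁴ configuration. Iodide is a weak-field ligand for a first-row metal, so the complex is high-spin. The t₂g³e_g¹ (high-spin) configuration has an unevenly filled e_g set; the Jahn–Teller theorem predicts a tetragonal distortion (typically axial elongation) to lift the degeneracy.
[Ru(CN)(NO₂)₅]³−: Ligand charges: each cyanide is −1; each nitro (N-bound nitrite) is −1. With an overall charge of −3 the ruthenium centre must be in the +3 oxidation state. Ru sits in group 8, so the d-electron count is 8 − 3 = 5. A 4d ion has a large Δₒ and is invariably low-spin. The d⁵ configuration leaves the e_g set evenly filled (or empty) — no strong Jahn–Teller driving force.

[MnI₆]³−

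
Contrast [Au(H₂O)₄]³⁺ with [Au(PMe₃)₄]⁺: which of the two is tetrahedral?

[Au(PMe₃)₄]⁺

For [Au(H₂O)₄]³⁺: Water is neutral; balancing the +3 overall charge requires Au(III). Gold is a group-11 element; Au(III) is therefore d⁸. A 5d d⁸ ion has a large crystal-field splitting; square planar leaves the high-energy d_{x²−y²} orbital empty and maximises CFSE. → square planar.
For [Au(PMe₃)₄]⁺: Summing ligand charges against the +1 overall charge gives an oxidation state of +1 for gold. Gold is a group-11 element; Au(I) is therefore d¹⁰. A d¹⁰ ion has no crystal-field stabilisation preference between square planar and tetrahedral, so four ligands adopt the sterically favoured tetrahedral geometry. → tetrahedral.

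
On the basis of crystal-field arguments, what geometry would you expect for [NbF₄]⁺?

tetrahedral

Ligand charges: each fluoride is −1. With an overall charge of +1 the niobium centre must be in the +5 oxidation state.
Nb sits in group 5, so the d-electron count is 5 − 5 = 0.
With 4 monodentate ligands the coordination number is 4.
A d⁰ ion has no crystal-field stabilisation preference between square planar and tetrahedral, so four ligands adopt the sterically favoured tetrahedral geometry.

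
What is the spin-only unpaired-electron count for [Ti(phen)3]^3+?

1 unpaired electron

Ligand charges: 1,10-phenanthroline is neutral. With an overall charge of +3 the titanium centre must be in the +3 oxidation state.
Group 4 minus oxidation state 3 gives a d¹ configuration.
Counting donor atoms: 3×1,10-phenanthroline (bidentate) → 6 donors. Coordination number = 6.
In an octahedral field the d¹ configuration is t₂g¹e_g⁰ (only one arrangement possible), giving 1 unpaired electron.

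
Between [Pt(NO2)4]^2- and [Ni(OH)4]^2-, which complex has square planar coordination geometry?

For [Pt(NO2)4]^2-: Ligand charges: each nitro (N-bound nitrite) is −1. With an overall charge of −2 the platinum centre must be in the +2 oxidation state. Pt sits in group 10, so the d-electron count is 10 − 2 = 8. A 5d d⁸ ion has a large crystal-field splitting; square planar leaves the high-energy d_{x²−y²} orbital empty and maximises CFSE. → square planar.
For [Ni(OH)4]^2-: Ligand charges: each hydroxide is −1. With an overall charge of −2 the nickel centre must be in the +2 oxidation state. Group 10 minus oxidation state 2 gives a d⁸ configuration. Hydroxide is a weak-field ligand. With weak-field ligands the CFSE gain from square planar is small, so a 3d d⁸ ion takes the sterically preferred tetrahedral geometry. → tetrahedral.

[Pt(NO2)4]^2-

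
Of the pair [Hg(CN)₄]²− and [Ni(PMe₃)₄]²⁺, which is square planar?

For [Hg(CN)₄]²−: Each cyanide is −1; balancing the −2 overall charge requires Hg(II). Mercury is a group-12 element; Hg(II) is therefore d¹⁰. A d¹⁰ ion has no crystal-field stabilisation preference between square planar and tetrahedral, so four ligands adopt the sterically favoured tetrahedral geometry. → tetrahedral.
For [Ni(PMe₃)₄]²⁺: Trimethylphosphine is neutral; balancing the +2 overall charge requires Ni(II). Ni sits in group 10, so the d-electron count is 10 − 2 = 8. Trimethylphosphine is a strong-field ligand (high in the spectrochemical series). A 3d d⁸ ion with strong-field ligands gains enough CFSE to favour square planar over tetrahedral. → square planar.

[Ni(PMe₃)₄]²⁺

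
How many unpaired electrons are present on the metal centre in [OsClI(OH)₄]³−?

1 unpaired electron

Summing ligand charges against the −3 overall charge gives an oxidation state of +3 for osmium.
Os sits in group 8, so the d-electron count is 8 − 3 = 5.
The spin state decides the count: a 5d ion has a large Δₒ and is invariably low-spin.
An octahedral low-spin d⁵ ion is t₂g⁵e_g⁰, giving 1 unpaired electron.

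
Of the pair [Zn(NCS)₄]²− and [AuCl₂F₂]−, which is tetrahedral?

[Zn(NCS)₄]²−

For [Zn(NCS)₄]²−: Each isothiocyanate is −1; balancing the −2 overall charge requires Zn(II). Group 12 minus oxidation state 2 gives a d¹⁰ configuration. A d¹⁰ ion has no crystal-field stabilisation preference between square planar and tetrahedral, so four ligands adopt the sterically favoured tetrahedral geometry. → tetrahedral.
For [AuCl₂F₂]−: Ligand charges: each chloride is −1; each fluoride is −1. With an overall charge of −1 the gold centre must be in the +3 oxidation state. Group 11 minus oxidation state 3 gives a d⁸ configuration. A 5d d⁸ ion has a large crystal-field splitting; square planar leaves the high-energy d_{x²−y²} orbital empty and maximises CFSE. → square planar.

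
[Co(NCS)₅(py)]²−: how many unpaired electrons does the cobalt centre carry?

0

Each isothiocyanate is −1; pyridine is neutral; balancing the −2 overall charge requires Co(III).
Co sits in group 9, so the d-electron count is 9 − 3 = 6.
The spin state decides the count: Co(III) has an exceptionally large octahedral splitting and is low-spin with essentially every ligand except fluoride.
An octahedral low-spin d⁶ ion is t₂g⁶e_g⁰, giving 0 unpaired electrons.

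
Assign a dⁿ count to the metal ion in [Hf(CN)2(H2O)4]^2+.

d0

Each cyanide is −1; water is neutral; balancing the +2 overall charge requires Hf(IV).
Hafnium is a group-4 element; Hf(IV) is therefore d⁰.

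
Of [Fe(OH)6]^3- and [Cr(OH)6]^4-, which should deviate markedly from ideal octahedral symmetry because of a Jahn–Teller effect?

[Fe(OH)6]^3-: Summing ligand charges against the −3 overall charge gives an oxidation state of +3 for iron. Iron is a group-8 element; Fe(III) is therefore d⁵. Hydroxide is a weak-field ligand for a first-row metal, so the complex is high-spin. The d⁵ configuration leaves the e_g set evenly filled (or empty) — no strong Jahn–Teller driving force.
[Cr(OH)6]^4-: Ligand charges: each hydroxide is −1. With an overall charge of −4 the chromium centre must be in the +2 oxidation state. Group 6 minus oxidation state 2 gives a d⁴ configuration. Hydroxide is a weak-field ligand for a first-row metal, so the complex is high-spin. The t₂g³e_g¹ (high-spin) configuration has an unevenly filled e_g set; the Jahn–Teller theorem predicts a tetragonal distortion (typically axial elongation) to lift the degeneracy.

[Cr(OH)6]^4-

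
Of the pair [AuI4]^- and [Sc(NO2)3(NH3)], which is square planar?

For [AuI4]^-: Summing ligand charges against the −1 overall charge gives an oxidation state of +3 for gold. Gold is a group-11 element; Au(III) is therefore d⁸. A 5d d⁸ ion has a large crystal-field splitting; square planar leaves the high-energy d_{x²−y²} orbital empty and maximises CFSE. → square planar.
For [Sc(NO2)3(NH3)]: Ligand charges: each nitro (N-bound nitrite) is −1; ammonia is neutral. With an overall charge of 0 the scandium centre must be in the +3 oxidation state. Sc sits in group 3, so the d-electron count is 3 − 3 = 0. A d⁰ ion has no crystal-field stabilisation preference between square planar and tetrahedral, so four ligands adopt the sterically favoured tetrahedral geometry. → tetrahedral.

[AuI4]^-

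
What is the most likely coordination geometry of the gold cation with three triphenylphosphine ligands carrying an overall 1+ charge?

trigonal planar

Ligand charges: triphenylphosphine is neutral. With an overall charge of +1 the gold centre must be in the +1 oxidation state.
Gold is a group-11 element; Au(I) is therefore d¹⁰.
Coordination number: 3.
Three ligands around a d¹⁰ centre minimise repulsion in a trigonal-planar arrangement.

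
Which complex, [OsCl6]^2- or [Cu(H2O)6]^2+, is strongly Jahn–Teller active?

[OsCl6]^2-: Each chloride is −1; balancing the −2 overall charge requires Os(IV). Os sits in group 8, so the d-electron count is 8 − 4 = 4. A 5d ion has a large Δₒ and is invariably low-spin. The d⁴ configuration leaves the e_g set evenly filled (or empty) — no strong Jahn–Teller driving force.
[Cu(H2O)6]^2+: Ligand charges: water is neutral. With an overall charge of +2 the copper centre must be in the +2 oxidation state. Cu sits in group 11, so the d-electron count is 11 − 2 = 9. The t₂g⁶e_g³ configuration has an unevenly filled e_g set; the Jahn–Teller theorem predicts a tetragonal distortion (typically axial elongation) to lift the degeneracy.

[Cu(H2O)6]^2+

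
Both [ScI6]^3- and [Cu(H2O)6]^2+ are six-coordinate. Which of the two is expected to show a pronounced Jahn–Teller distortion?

[ScI6]^3-: Each iodide is −1; balancing the −3 overall charge requires Sc(III). Group 3 minus oxidation state 3 gives a d⁰ configuration. The d⁰ configuration leaves the e_g set evenly filled (or empty) — no strong Jahn–Teller driving force.
[Cu(H2O)6]^2+: Summing ligand charges against the +2 overall charge gives an oxidation state of +2 for copper. Cu sits in group 11, so the d-electron count is 11 − 2 = 9. The t₂g⁶e_g³ configuration has an unevenly filled e_g set; the Jahn–Teller theorem predicts a tetragonal distortion (typically axial elongation) to lift the degeneracy.

[Cu(H2O)6]^2+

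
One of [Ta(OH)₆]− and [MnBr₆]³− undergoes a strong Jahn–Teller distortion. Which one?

[Ta(OH)₆]−: Ligand charges: each hydroxide is −1. With an overall charge of −1 the tantalum centre must be in the +5 oxidation state. Group 5 minus oxidation state 5 gives a d⁰ configuration. The d⁰ configuration leaves the e_g set evenly filled (or empty) — no strong Jahn–Teller driving force.
[MnBr₆]³−: Summing ligand charges against the −3 overall charge gives an oxidation state of +3 for manganese. Mn sits in group 7, so the d-electron count is 7 − 3 = 4. Bromide is a weak-field ligand for a first-row metal, so the complex is high-spin. The t₂g³e_g¹ (high-spin) configuration has an unevenly filled e_g set; the Jahn–Teller theorem predicts a tetragonal distortion (typically axial elongation) to lift the degeneracy.

[MnBr₆]³−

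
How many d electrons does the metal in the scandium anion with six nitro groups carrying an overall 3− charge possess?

Summing ligand charges against the −3 overall charge gives an oxidation state of +3 for scandium.
Scandium is a group-3 element; Sc(III) is therefore d⁰.

d0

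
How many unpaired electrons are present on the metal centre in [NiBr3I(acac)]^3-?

Summing ligand charges against the −3 overall charge gives an oxidation state of +2 for nickel.
Nickel is a group-10 element; Ni(II) is therefore d⁸.
Counting donor atoms: 3×bromide (monodentate) → 3 donors; 1×iodide (monodentate) → 1 donor; 1×acetylacetonate (bidentate) → 2 donors. Coordination number = 6.
In an octahedral field the d⁸ configuration is t₂g⁶e_g² (only one arrangement possible), giving 2 unpaired electrons.

2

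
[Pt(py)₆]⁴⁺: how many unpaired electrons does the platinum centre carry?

0

Ligand charges: pyridine is neutral. With an overall charge of +4 the platinum centre must be in the +4 oxidation state.
Platinum is a group-10 element; Pt(IV) is therefore d⁶.
The spin state decides the count: a 5d ion has a large Δₒ and is invariably low-spin.
An octahedral low-spin d⁶ ion is t₂g⁶e_g⁰, giving 0 unpaired electrons.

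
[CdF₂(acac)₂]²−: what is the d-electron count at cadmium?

Ligand charges: each fluoride is −1; each acetylacetonate is −1. With an overall charge of −2 the cadmium centre must be in the +2 oxidation state.
Cadmium is a group-12 element; Cd(II) is therefore d¹⁰.

d10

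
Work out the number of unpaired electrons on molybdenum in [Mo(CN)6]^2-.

2

Summing ligand charges against the −2 overall charge gives an oxidation state of +4 for molybdenum.
Mo sits in group 6, so the d-electron count is 6 − 4 = 2.
In an octahedral field the d² configuration is t₂g²e_g⁰ (only one arrangement possible), giving 2 unpaired electrons.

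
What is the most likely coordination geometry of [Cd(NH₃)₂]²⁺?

Ammonia is neutral; balancing the +2 overall charge requires Cd(II).
Group 12 minus oxidation state 2 gives a d¹⁰ configuration.
With 2 monodentate ligands the coordination number is 2.
A d¹⁰ ion with only two ligands adopts a linear arrangement (sp hybridisation; no CFSE preference).

linear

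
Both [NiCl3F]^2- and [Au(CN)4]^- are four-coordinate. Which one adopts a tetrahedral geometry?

For [NiCl3F]^2-: Ligand charges: each chloride is −1; each fluoride is −1. With an overall charge of −2 the nickel centre must be in the +2 oxidation state. Nickel is a group-10 element; Ni(II) is therefore d⁸. Chloride and fluoride are weak-field ligands. With weak-field ligands the CFSE gain from square planar is small, so a 3d d⁸ ion takes the sterically preferred tetrahedral geometry. → tetrahedral.
For [Au(CN)4]^-: Summing ligand charges against the −1 overall charge gives an oxidation state of +3 for gold. Group 11 minus oxidation state 3 gives a d⁸ configuration. A 5d d⁸ ion has a large crystal-field splitting; square planar leaves the high-energy d_{x²−y²} orbital empty and maximises CFSE. → square planar.

[NiCl3F]^2-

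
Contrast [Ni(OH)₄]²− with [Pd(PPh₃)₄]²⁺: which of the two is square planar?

For [Ni(OH)₄]²−: Summing ligand charges against the −2 overall charge gives an oxidation state of +2 for nickel. Nickel is a group-10 element; Ni(II) is therefore d⁸. Hydroxide is a weak-field ligand. With weak-field ligands the CFSE gain from square planar is small, so a 3d d⁸ ion takes the sterically preferred tetrahedral geometry. → tetrahedral.
For [Pd(PPh₃)₄]²⁺: Summing ligand charges against the +2 overall charge gives an oxidation state of +2 for palladium. Palladium is a group-10 element; Pd(II) is therefore d⁸. A 4d d⁸ ion has a large crystal-field splitting; square planar leaves the high-energy d_{x²−y²} orbital empty and maximises CFSE. → square planar.

[Pd(PPh₃)₄]²⁺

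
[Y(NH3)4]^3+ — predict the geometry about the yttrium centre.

Summing ligand charges against the +3 overall charge gives an oxidation state of +3 for yttrium.
Y sits in group 3, so the d-electron count is 3 − 3 = 0.
With 4 monodentate ligands the coordination number is 4.
A d⁰ ion has no crystal-field stabilisation preference between square planar and tetrahedral, so four ligands adopt the sterically favoured tetrahedral geometry.

tetrahedral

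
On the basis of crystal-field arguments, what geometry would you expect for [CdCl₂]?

linear

Summing ligand charges against the 0 overall charge gives an oxidation state of +2 for cadmium.
Cadmium is a group-12 element; Cd(II) is therefore d¹⁰.
With 2 monodentate ligands the coordination number is 2.
A d¹⁰ ion with only two ligands adopts a linear arrangement (sp hybridisation; no CFSE preference).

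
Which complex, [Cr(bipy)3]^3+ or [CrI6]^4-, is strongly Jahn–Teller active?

[CrI6]^4-

[Cr(bipy)3]^3+: Summing ligand charges against the +3 overall charge gives an oxidation state of +3 for chromium. Group 6 minus oxidation state 3 gives a d³ configuration. The d³ configuration leaves the e_g set evenly filled (or empty) — no strong Jahn–Teller driving force.
[CrI6]^4-: Summing ligand charges against the −4 overall charge gives an oxidation state of +2 for chromium. Group 6 minus oxidation state 2 gives a d⁴ configuration. Iodide is a weak-field ligand for a first-row metal, so the complex is high-spin. The t₂g³e_g¹ (high-spin) configuration has an unevenly filled e_g set; the Jahn–Teller theorem predicts a tetragonal distortion (typically axial elongation) to lift the degeneracy.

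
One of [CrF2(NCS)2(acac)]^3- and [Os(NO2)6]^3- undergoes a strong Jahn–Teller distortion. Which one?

[CrF2(NCS)2(acac)]^3-: Each fluoride is −1; each isothiocyanate is −1; each acetylacetonate is −1; balancing the −3 overall charge requires Cr(II). Chromium is a group-6 element; Cr(II) is therefore d⁴. Acetylacetonate, fluoride, and isothiocyanate are weak-field ligands for a first-row metal, so the complex is high-spin. The t₂g³e_g¹ (high-spin) configuration has an unevenly filled e_g set; the Jahn–Teller theorem predicts a tetragonal distortion (typically axial elongation) to lift the degeneracy.
[Os(NO2)6]^3-: Ligand charges: each nitro (N-bound nitrite) is −1. With an overall charge of −3 the osmium centre must be in the +3 oxidation state. Group 8 minus oxidation state 3 gives a d⁵ configuration. A 5d ion has a large Δₒ and is invariably low-spin. The d⁵ configuration leaves the e_g set evenly filled (or empty) — no strong Jahn–Teller driving force.

[CrF2(NCS)2(acac)]^3-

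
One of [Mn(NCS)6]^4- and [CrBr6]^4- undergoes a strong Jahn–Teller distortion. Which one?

[CrBr6]^4-

[Mn(NCS)6]^4-: Summing ligand charges against the −4 overall charge gives an oxidation state of +2 for manganese. Manganese is a group-7 element; Mn(II) is therefore d⁵. Isothiocyanate is a weak-field ligand for a first-row metal, so the complex is high-spin. The d⁵ configuration leaves the e_g set evenly filled (or empty) — no strong Jahn–Teller driving force.
[CrBr6]^4-: Each bromide is −1; balancing the −4 overall charge requires Cr(II). Chromium is a group-6 element; Cr(II) is therefore d⁴. Bromide is a weak-field ligand for a first-row metal, so the complex is high-spin. The t₂g³e_g¹ (high-spin) configuration has an unevenly filled e_g set; the Jahn–Teller theorem predicts a tetragonal distortion (typically axial elongation) to lift the degeneracy.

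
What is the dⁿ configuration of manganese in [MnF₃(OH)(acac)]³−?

d5

Ligand charges: each fluoride is −1; each hydroxide is −1; each acetylacetonate is −1. With an overall charge of −3 the manganese centre must be in the +2 oxidation state.
Manganese is a group-7 element; Mn(II) is therefore d⁵.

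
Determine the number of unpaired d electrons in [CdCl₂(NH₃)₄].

Ligand charges: each chloride is −1; ammonia is neutral. With an overall charge of 0 the cadmium centre must be in the +2 oxidation state.
Group 12 minus oxidation state 2 gives a d¹⁰ configuration.
In an octahedral field the d¹⁰ configuration is t₂g⁶e_g⁴, giving 0 unpaired electrons.

0 unpaired electrons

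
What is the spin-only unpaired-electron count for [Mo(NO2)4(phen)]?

Each nitro (N-bound nitrite) is −1; 1,10-phenanthroline is neutral; balancing the 0 overall charge requires Mo(IV).
Mo sits in group 6, so the d-electron count is 6 − 4 = 2.
Counting donor atoms: 4×nitro (N-bound nitrite) (monodentate) → 4 donors; 1×1,10-phenanthroline (bidentate) → 2 donors. Coordination number = 6.
In an octahedral field the d² configuration is t₂g²e_g⁰ (only one arrangement possible), giving 2 unpaired electrons.

2 unpaired electrons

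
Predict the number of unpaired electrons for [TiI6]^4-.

2 unpaired electrons

Summing ligand charges against the −4 overall charge gives an oxidation state of +2 for titanium.
Ti sits in group 4, so the d-electron count is 4 − 2 = 2.
In an octahedral field the d² configuration is t₂g²e_g⁰ (only one arrangement possible), giving 2 unpaired electrons.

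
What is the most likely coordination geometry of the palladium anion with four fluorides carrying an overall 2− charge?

square planar

Each fluoride is −1; balancing the −2 overall charge requires Pd(II).
Group 10 minus oxidation state 2 gives a d⁸ configuration.
Coordination number: 4.
A 4d d⁸ ion has a large crystal-field splitting; square planar leaves the high-energy d_{x²−y²} orbital empty and maximises CFSE.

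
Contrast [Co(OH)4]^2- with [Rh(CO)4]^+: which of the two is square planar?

For [Co(OH)4]^2-: Each hydroxide is −1; balancing the −2 overall charge requires Co(II). Co sits in group 9, so the d-electron count is 9 − 2 = 7. For a high-spin 3d d⁷ ion with weak-field ligands the small Δₜ gives little square-planar CFSE advantage, so four ligands adopt the sterically favoured tetrahedral geometry. → tetrahedral.
For [Rh(CO)4]^+: Carbonyl is neutral; balancing the +1 overall charge requires Rh(I). Rhodium is a group-9 element; Rh(I) is therefore d⁸. A 4d d⁸ ion has a large crystal-field splitting; square planar leaves the high-energy d_{x²−y²} orbital empty and maximises CFSE. → square planar.

[Rh(CO)4]^+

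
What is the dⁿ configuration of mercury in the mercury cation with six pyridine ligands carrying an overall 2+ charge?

Ligand charges: pyridine is neutral. With an overall charge of +2 the mercury centre must be in the +2 oxidation state.
Hg sits in group 12, so the d-electron count is 12 − 2 = 10.

d¹⁰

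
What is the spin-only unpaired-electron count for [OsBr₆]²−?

Summing ligand charges against the −2 overall charge gives an oxidation state of +4 for osmium.
Osmium is a group-8 element; Os(IV) is therefore d⁴.
The spin state decides the count: a 5d ion has a large Δₒ and is invariably low-spin.
An octahedral low-spin d⁴ ion is t₂g⁴e_g⁰, giving 2 unpaired electrons.

2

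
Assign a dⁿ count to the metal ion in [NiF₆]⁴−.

Ligand charges: each fluoride is −1. With an overall charge of −4 the nickel centre must be in the +2 oxidation state.
Nickel is a group-10 element; Ni(II) is therefore d⁸.

d8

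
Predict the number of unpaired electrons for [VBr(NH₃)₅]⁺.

3 unpaired electrons

Each bromide is −1; ammonia is neutral; balancing the +1 overall charge requires V(II).
Vanadium is a group-5 element; V(II) is therefore d³.
In an octahedral field the d³ configuration is t₂g³e_g⁰ (only one arrangement possible), giving 3 unpaired electrons.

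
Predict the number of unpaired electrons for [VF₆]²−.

1 unpaired electron

Ligand charges: each fluoride is −1. With an overall charge of −2 the vanadium centre must be in the +4 oxidation state.
V sits in group 5, so the d-electron count is 5 − 4 = 1.
In an octahedral field the d¹ configuration is t₂g¹e_g⁰ (only one arrangement possible), giving 1 unpaired electron.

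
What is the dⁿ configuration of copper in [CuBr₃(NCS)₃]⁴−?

Each bromide is −1; each isothiocyanate is −1; balancing the −4 overall charge requires Cu(II).
Copper is a group-11 element; Cu(II) is therefore d⁹.

d9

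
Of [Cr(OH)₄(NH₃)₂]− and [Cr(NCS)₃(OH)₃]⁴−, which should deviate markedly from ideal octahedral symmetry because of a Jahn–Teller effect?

[Cr(OH)₄(NH₃)₂]−: Summing ligand charges against the −1 overall charge gives an oxidation state of +3 for chromium. Chromium is a group-6 element; Cr(III) is therefore d³. The d³ configuration leaves the e_g set evenly filled (or empty) — no strong Jahn–Teller driving force.
[Cr(NCS)₃(OH)₃]⁴−: Ligand charges: each isothiocyanate is −1; each hydroxide is −1. With an overall charge of −4 the chromium centre must be in the +2 oxidation state. Group 6 minus oxidation state 2 gives a d⁴ configuration. Hydroxide and isothiocyanate are weak-field ligands for a first-row metal, so the complex is high-spin. The t₂g³e_g¹ (high-spin) configuration has an unevenly filled e_g set; the Jahn–Teller theorem predicts a tetragonal distortion (typically axial elongation) to lift the degeneracy.

[Cr(NCS)₃(OH)₃]⁴−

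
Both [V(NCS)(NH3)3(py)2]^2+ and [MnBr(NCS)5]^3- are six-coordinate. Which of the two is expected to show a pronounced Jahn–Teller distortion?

[MnBr(NCS)5]^3-

[V(NCS)(NH3)3(py)2]^2+: Summing ligand charges against the +2 overall charge gives an oxidation state of +3 for vanadium. V sits in group 5, so the d-electron count is 5 − 3 = 2. The d² configuration leaves the e_g set evenly filled (or empty) — no strong Jahn–Teller driving force.
[MnBr(NCS)5]^3-: Summing ligand charges against the −3 overall charge gives an oxidation state of +3 for manganese. Mn sits in group 7, so the d-electron count is 7 − 3 = 4. Bromide and isothiocyanate are weak-field ligands for a first-row metal, so the complex is high-spin. The t₂g³e_g¹ (high-spin) configuration has an unevenly filled e_g set; the Jahn–Teller theorem predicts a tetragonal distortion (typically axial elongation) to lift the degeneracy.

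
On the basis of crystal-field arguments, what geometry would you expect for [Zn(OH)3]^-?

Each hydroxide is −1; balancing the −1 overall charge requires Zn(II).
Zinc is a group-12 element; Zn(II) is therefore d¹⁰.
With 3 monodentate ligands the coordination number is 3.
Three ligands around a d¹⁰ centre minimise repulsion in a trigonal-planar arrangement.

trigonal planar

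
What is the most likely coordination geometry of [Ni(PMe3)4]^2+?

square planar

Ligand charges: trimethylphosphine is neutral. With an overall charge of +2 the nickel centre must be in the +2 oxidation state.
Nickel is a group-10 element; Ni(II) is therefore d⁸.
With 4 monodentate ligands the coordination number is 4.
Trimethylphosphine is a strong-field ligand (high in the spectrochemical series).
A 3d d⁸ ion with strong-field ligands gains enough CFSE to favour square planar over tetrahedral.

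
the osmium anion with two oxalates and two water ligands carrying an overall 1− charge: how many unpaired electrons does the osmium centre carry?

Summing ligand charges against the −1 overall charge gives an oxidation state of +3 for osmium.
Osmium is a group-8 element; Os(III) is therefore d⁵.
Counting donor atoms: 2×oxalate (bidentate) → 4 donors; 2×water (monodentate) → 2 donors. Coordination number = 6.
The spin state decides the count: a 5d ion has a large Δₒ and is invariably low-spin.
An octahedral low-spin d⁵ ion is t₂g⁵e_g⁰, giving 1 unpaired electron.

1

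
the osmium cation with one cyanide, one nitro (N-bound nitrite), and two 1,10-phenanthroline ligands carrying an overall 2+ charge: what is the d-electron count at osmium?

Summing ligand charges against the +2 overall charge gives an oxidation state of +4 for osmium.
Osmium is a group-8 element; Os(IV) is therefore d⁴.

d⁴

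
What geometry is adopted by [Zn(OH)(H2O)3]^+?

Summing ligand charges against the +1 overall charge gives an oxidation state of +2 for zinc.
Zn sits in group 12, so the d-electron count is 12 − 2 = 10.
With 4 monodentate ligands the coordination number is 4.
A d¹⁰ ion has no crystal-field stabilisation preference between square planar and tetrahedral, so four ligands adopt the sterically favoured tetrahedral geometry.

tetrahedral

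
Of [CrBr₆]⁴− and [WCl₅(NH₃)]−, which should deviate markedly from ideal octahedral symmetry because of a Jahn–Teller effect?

[CrBr₆]⁴−

[CrBr₆]⁴−: Each bromide is −1; balancing the −4 overall charge requires Cr(II). Group 6 minus oxidation state 2 gives a d⁴ configuration. Bromide is a weak-field ligand for a first-row metal, so the complex is high-spin. The t₂g³e_g¹ (high-spin) configuration has an unevenly filled e_g set; the Jahn–Teller theorem predicts a tetragonal distortion (typically axial elongation) to lift the degeneracy.
[WCl₅(NH₃)]−: Ligand charges: each chloride is −1; ammonia is neutral. With an overall charge of −1 the tungsten centre must be in the +4 oxidation state. W sits in group 6, so the d-electron count is 6 − 4 = 2. The d² configuration leaves the e_g set evenly filled (or empty) — no strong Jahn–Teller driving force.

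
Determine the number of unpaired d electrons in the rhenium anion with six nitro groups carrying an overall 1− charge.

Summing ligand charges against the −1 overall charge gives an oxidation state of +5 for rhenium.
Group 7 minus oxidation state 5 gives a d² configuration.
In an octahedral field the d² configuration is t₂g²e_g⁰ (only one arrangement possible), giving 2 unpaired electrons.

2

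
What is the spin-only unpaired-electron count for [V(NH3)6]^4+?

1

Ligand charges: ammonia is neutral. With an overall charge of +4 the vanadium centre must be in the +4 oxidation state.
Group 5 minus oxidation state 4 gives a d¹ configuration.
In an octahedral field the d¹ configuration is t₂g¹e_g⁰ (only one arrangement possible), giving 1 unpaired electron.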